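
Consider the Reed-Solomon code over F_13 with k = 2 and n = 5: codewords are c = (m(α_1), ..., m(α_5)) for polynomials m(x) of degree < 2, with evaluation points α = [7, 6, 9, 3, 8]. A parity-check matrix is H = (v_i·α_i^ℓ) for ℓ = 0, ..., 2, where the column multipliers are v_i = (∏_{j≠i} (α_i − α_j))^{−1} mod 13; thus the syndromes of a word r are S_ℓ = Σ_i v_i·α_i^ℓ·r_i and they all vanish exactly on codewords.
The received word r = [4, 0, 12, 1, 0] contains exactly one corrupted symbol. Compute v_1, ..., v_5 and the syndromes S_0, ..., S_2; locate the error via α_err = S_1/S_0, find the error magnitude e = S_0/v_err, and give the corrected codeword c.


S = (6, 9, 7), error at position 5, error magnitude e = 5, c = [4, 0, 12, 1, 8].

Step 1: column multipliers v_i = (∏_{j≠i}(α_i − α_j))^{−1} mod 13.
  i = 1 (α = 7): (7−6)(7−9)(7−3)(7−8) = 1·(−2)·4·(−1) = 8 ≡ 8, so v_1 = 8^{−1} = 5 (mod 13).
  i = 2 (α = 6): (6−7)(6−9)(6−3)(6−8) = (−1)·(−3)·3·(−2) = −18 ≡ 8, so v_2 = 8^{−1} = 5 (mod 13).
  i = 3 (α = 9): (9−7)(9−6)(9−3)(9−8) = 2·3·6·1 = 36 ≡ 10, so v_3 = 10^{−1} = 4 (mod 13).
  i = 4 (α = 3): (3−7)(3−6)(3−9)(3−8) = (−4)·(−3)·(−6)·(−5) = 360 ≡ 9, so v_4 = 9^{−1} = 3 (mod 13).
  i = 5 (α = 8): (8−7)(8−6)(8−9)(8−3) = 1·2·(−1)·5 = −10 ≡ 3, so v_5 = 3^{−1} = 9 (mod 13).
  v = [5, 5, 4, 3, 9].
Step 2: syndromes of r = [4, 0, 12, 1, 0] (all sums mod 13).
  S_0 = Σ v_i r_i = 5·4 + 5·0 + 4·12 + 3·1 + 9·0 = 71 ≡ 6.
  S_1 = Σ v_i α_i r_i = 5·7·4 + 5·6·0 + 4·9·12 + 3·3·1 + 9·8·0 = 581 ≡ 9.
  α_i^2 mod 13 = [10, 10, 3, 9, 12].
  S_2 = Σ v_i α_i^2 r_i = 5·10·4 + 5·10·0 + 4·3·12 + 3·9·1 + 9·12·0 = 371 ≡ 7.
  S = (6, 9, 7) ≠ 0, so r is not a codeword (an error is present).
Step 3: locate the error. For a single error e at position i, S_ℓ = v_i·e·α_i^ℓ, so α_err = S_1/S_0.
  S_0^{−1} = 6^{−1} = 11 (mod 13), so α_err = 9·11 = 99 ≡ 8 = α_5. Error position i = 5.
  Consistency check: S_2/S_1 = 7·3 = 21 ≡ 8 = α_err ✓ (single-error assumption holds).
Step 4: error magnitude e = S_0/v_5 = S_0·∏_{j≠5}(α_5 − α_j) = 6·3 = 18 ≡ 5 (mod 13).
Step 5: correct position 5: c_5 = r_5 − e = 0 − 5 ≡ 8 (mod 13). Hence c = [4, 0, 12, 1, 8].
  Check: interpolating c through the α_i gives m(x) = 2 + 4·x (degree < 2) with m(α_i) = c_i for every i, so c is indeed a codeword.


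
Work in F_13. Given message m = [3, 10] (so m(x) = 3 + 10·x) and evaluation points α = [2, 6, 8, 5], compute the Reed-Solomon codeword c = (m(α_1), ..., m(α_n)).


c = [10, 11, 5, 1]

Message polynomial: m(x) = 3 + 10·x (mod 13).
For each evaluation point α_i, compute m(α_i) mod 13:
  α_1 = 2: Horner steps 10 → 10, so m(2) = 10.
  α_2 = 6: Horner steps 10 → 11, so m(6) = 11.
  α_3 = 8: Horner steps 10 → 5, so m(8) = 5.
  α_4 = 5: Horner steps 10 → 1, so m(5) = 1.
Codeword c = [10, 11, 5, 1] ∈ F_13^4.


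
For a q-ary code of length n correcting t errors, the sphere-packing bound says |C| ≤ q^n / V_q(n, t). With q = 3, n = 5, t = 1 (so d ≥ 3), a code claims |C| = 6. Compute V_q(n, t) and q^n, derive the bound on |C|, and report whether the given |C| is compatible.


V_q(n, t) = 11, q^n = 243, Hamming bound = 22, |C| = 6 ≤ bound (satisfied).

Step 1: Compute V_q(n, t) = Σ_{j=0}^1 C(n, j) (q−1)^j.
  j = 0: C(5,0)·(2)^0 = 1·1 = 1.
  j = 1: C(5,1)·(2)^1 = 5·2 = 10.
  V_q(n, t) = 1 + 10 = 11.
Step 2: q^n = 3^5 = 243.
Step 3: Hamming bound ⌊q^n / V_q(n,t)⌋ = ⌊243/11⌋ = 22.
Step 4: Compare |C| = 6 to 22: satisfied.
The claimed |C| lies below the Hamming bound.


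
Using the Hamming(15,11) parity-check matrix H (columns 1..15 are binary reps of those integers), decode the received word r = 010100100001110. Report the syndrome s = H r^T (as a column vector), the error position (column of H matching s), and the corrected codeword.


s = (1, 1, 1, 0)^T, error position = 14, corrected codeword c = 010100100001100

Compute s = H r^T mod 2 one row at a time:
  s_1 = 0 + 0 + 0 + 0 + 1 + 1 + 1 + 0 = 3 ≡ 1 (mod 2).
  s_2 = 1 + 0 + 0 + 1 + 1 + 1 + 1 + 0 = 5 ≡ 1 (mod 2).
  s_3 = 1 + 0 + 0 + 1 + 0 + 0 + 1 + 0 = 3 ≡ 1 (mod 2).
  s_4 = 0 + 0 + 0 + 1 + 0 + 0 + 1 + 0 = 2 ≡ 0 (mod 2).
s = (1, 1, 1, 0)^T — this equals column 14 of H (binary 1110), so error is at position 14.
Correct: flip bit 14 of r = 010100100001110 to get c = 010100100001100.


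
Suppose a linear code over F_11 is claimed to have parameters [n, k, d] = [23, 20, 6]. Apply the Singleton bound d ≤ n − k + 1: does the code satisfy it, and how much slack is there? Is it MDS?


Singleton RHS = n − k + 1 = 4, slack = -2, bound violated (no such code; not MDS).

Singleton bound: d ≤ n − k + 1.
Here n = 23, k = 20, so n − k + 1 = 4.
Given d = 6, check d ≤ 4: NO.
Slack = (n − k + 1) − d = -2.
The slack is negative: d = 6 exceeds n − k + 1 = 4 by 2, so the Singleton bound is violated and no linear [23, 20, 6]_11 code can exist. In particular it is not MDS (MDS requires d = n − k + 1 exactly).
Description: the claimed parameters are [23, 20, 6]_11; such a code would be impossible (violates the Singleton bound).


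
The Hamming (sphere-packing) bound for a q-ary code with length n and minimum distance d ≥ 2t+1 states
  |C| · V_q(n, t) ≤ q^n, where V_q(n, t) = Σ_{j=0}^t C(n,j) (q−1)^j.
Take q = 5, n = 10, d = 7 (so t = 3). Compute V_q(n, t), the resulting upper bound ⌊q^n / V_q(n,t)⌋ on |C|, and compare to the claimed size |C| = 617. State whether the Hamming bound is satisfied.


V_q(n, t) = 8441, q^n = 9765625, Hamming bound = 1156, |C| = 617 ≤ bound (satisfied).

Step 1: Compute V_q(n, t) = Σ_{j=0}^3 C(n, j) (q−1)^j.
  j = 0: C(10,0)·(4)^0 = 1·1 = 1.
  j = 1: C(10,1)·(4)^1 = 10·4 = 40.
  j = 2: C(10,2)·(4)^2 = 45·16 = 720.
  j = 3: C(10,3)·(4)^3 = 120·64 = 7680.
  V_q(n, t) = 1 + 40 + 720 + 7680 = 8441.
Step 2: q^n = 5^10 = 9765625.
Step 3: Hamming bound ⌊q^n / V_q(n,t)⌋ = ⌊9765625/8441⌋ = 1156.
Step 4: Compare |C| = 617 to 1156: satisfied.
The claimed |C| lies below the Hamming bound.


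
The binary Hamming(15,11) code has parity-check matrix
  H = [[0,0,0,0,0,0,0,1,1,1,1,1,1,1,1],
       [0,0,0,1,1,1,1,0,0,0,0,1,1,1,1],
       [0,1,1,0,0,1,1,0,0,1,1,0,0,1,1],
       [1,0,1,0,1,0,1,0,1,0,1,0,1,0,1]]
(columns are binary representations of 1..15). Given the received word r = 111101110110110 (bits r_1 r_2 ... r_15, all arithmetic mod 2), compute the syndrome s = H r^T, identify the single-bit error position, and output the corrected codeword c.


s = (1, 1, 1, 1)^T, error position = 15, corrected codeword c = 111101110110111

Compute s = H r^T mod 2 one row at a time:
  s_1 = 1 + 0 + 1 + 1 + 0 + 1 + 1 + 0 = 5 ≡ 1 (mod 2).
  s_2 = 1 + 0 + 1 + 1 + 0 + 1 + 1 + 0 = 5 ≡ 1 (mod 2).
  s_3 = 1 + 1 + 1 + 1 + 1 + 1 + 1 + 0 = 7 ≡ 1 (mod 2).
  s_4 = 1 + 1 + 0 + 1 + 0 + 1 + 1 + 0 = 5 ≡ 1 (mod 2).
s = (1, 1, 1, 1)^T — this equals column 15 of H (binary 1111), so error is at position 15.
Correct: flip bit 15 of r = 111101110110110 to get c = 111101110110111.


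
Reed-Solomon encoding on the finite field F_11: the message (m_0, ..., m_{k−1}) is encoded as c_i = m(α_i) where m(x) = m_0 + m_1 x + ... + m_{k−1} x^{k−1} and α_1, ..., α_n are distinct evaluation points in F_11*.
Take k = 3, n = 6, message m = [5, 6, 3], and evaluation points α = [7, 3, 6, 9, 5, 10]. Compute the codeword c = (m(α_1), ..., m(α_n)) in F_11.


c = [7, 6, 6, 5, 0, 2]

Message polynomial: m(x) = 5 + 6·x + 3·x^2 (mod 11).
For each evaluation point α_i, compute m(α_i) mod 11:
  α_1 = 7: Horner steps 3 → 5 → 7, so m(7) = 7.
  α_2 = 3: Horner steps 3 → 4 → 6, so m(3) = 6.
  α_3 = 6: Horner steps 3 → 2 → 6, so m(6) = 6.
  α_4 = 9: Horner steps 3 → 0 → 5, so m(9) = 5.
  α_5 = 5: Horner steps 3 → 10 → 0, so m(5) = 0.
  α_6 = 10: Horner steps 3 → 3 → 2, so m(10) = 2.
Codeword c = [7, 6, 6, 5, 0, 2] ∈ F_11^6.


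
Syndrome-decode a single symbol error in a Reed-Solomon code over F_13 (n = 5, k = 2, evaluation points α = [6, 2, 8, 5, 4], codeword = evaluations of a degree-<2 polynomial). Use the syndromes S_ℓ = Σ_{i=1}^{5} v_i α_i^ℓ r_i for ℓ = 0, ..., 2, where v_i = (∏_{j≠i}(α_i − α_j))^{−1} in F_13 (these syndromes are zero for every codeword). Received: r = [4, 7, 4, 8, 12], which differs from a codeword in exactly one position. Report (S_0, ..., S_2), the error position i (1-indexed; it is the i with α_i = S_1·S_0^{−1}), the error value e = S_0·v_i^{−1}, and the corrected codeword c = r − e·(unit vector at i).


S = (8, 12, 5), error at position 3, error magnitude e = 8, c = [4, 7, 9, 8, 12].

Step 1: column multipliers v_i = (∏_{j≠i}(α_i − α_j))^{−1} mod 13.
  i = 1 (α = 6): (6−2)(6−8)(6−5)(6−4) = 4·(−2)·1·2 = −16 ≡ 10, so v_1 = 10^{−1} = 4 (mod 13).
  i = 2 (α = 2): (2−6)(2−8)(2−5)(2−4) = (−4)·(−6)·(−3)·(−2) = 144 ≡ 1, so v_2 = 1^{−1} = 1 (mod 13).
  i = 3 (α = 8): (8−6)(8−2)(8−5)(8−4) = 2·6·3·4 = 144 ≡ 1, so v_3 = 1^{−1} = 1 (mod 13).
  i = 4 (α = 5): (5−6)(5−2)(5−8)(5−4) = (−1)·3·(−3)·1 = 9 ≡ 9, so v_4 = 9^{−1} = 3 (mod 13).
  i = 5 (α = 4): (4−6)(4−2)(4−8)(4−5) = (−2)·2·(−4)·(−1) = −16 ≡ 10, so v_5 = 10^{−1} = 4 (mod 13).
  v = [4, 1, 1, 3, 4].
Step 2: syndromes of r = [4, 7, 4, 8, 12] (all sums mod 13).
  S_0 = Σ v_i r_i = 4·4 + 1·7 + 1·4 + 3·8 + 4·12 = 99 ≡ 8.
  S_1 = Σ v_i α_i r_i = 4·6·4 + 1·2·7 + 1·8·4 + 3·5·8 + 4·4·12 = 454 ≡ 12.
  α_i^2 mod 13 = [10, 4, 12, 12, 3].
  S_2 = Σ v_i α_i^2 r_i = 4·10·4 + 1·4·7 + 1·12·4 + 3·12·8 + 4·3·12 = 668 ≡ 5.
  S = (8, 12, 5) ≠ 0, so r is not a codeword (an error is present).
Step 3: locate the error. For a single error e at position i, S_ℓ = v_i·e·α_i^ℓ, so α_err = S_1/S_0.
  S_0^{−1} = 8^{−1} = 5 (mod 13), so α_err = 12·5 = 60 ≡ 8 = α_3. Error position i = 3.
  Consistency check: S_2/S_1 = 5·12 = 60 ≡ 8 = α_err ✓ (single-error assumption holds).
Step 4: error magnitude e = S_0/v_3 = S_0·∏_{j≠3}(α_3 − α_j) = 8·1 = 8 ≡ 8 (mod 13).
Step 5: correct position 3: c_3 = r_3 − e = 4 − 8 ≡ 9 (mod 13). Hence c = [4, 7, 9, 8, 12].
  Check: interpolating c through the α_i gives m(x) = 2 + 9·x (degree < 2) with m(α_i) = c_i for every i, so c is indeed a codeword.


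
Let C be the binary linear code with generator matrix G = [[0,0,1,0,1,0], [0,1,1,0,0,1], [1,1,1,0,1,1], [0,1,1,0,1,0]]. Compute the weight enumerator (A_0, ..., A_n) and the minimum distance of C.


Weight distribution: A_0 = 1, A_1 = 1, A_2 = 6, A_3 = 6, A_4 = 1, A_5 = 1. Minimum distance d = 1.

Enumerate all 2^4 = 16 messages m ∈ F_2^4.
For each, compute codeword c = mG in F_2^6, then tally its weight.
  m = 0000 → c = 000000, weight = 0.
  m = 1000 → c = 001010, weight = 2.
  m = 0100 → c = 011001, weight = 3.
  m = 1100 → c = 010011, weight = 3.
  m = 0010 → c = 111011, weight = 5.
  m = 1010 → c = 110001, weight = 3.
  m = 0110 → c = 100010, weight = 2.
  m = 1110 → c = 101000, weight = 2.
  m = 0001 → c = 011010, weight = 3.
  m = 1001 → c = 010000, weight = 1.
  m = 0101 → c = 000011, weight = 2.
  m = 1101 → c = 001001, weight = 2.
  m = 0011 → c = 100001, weight = 2.
  m = 1011 → c = 101011, weight = 4.
  m = 0111 → c = 111000, weight = 3.
  m = 1111 → c = 110010, weight = 3.
Tally weights:
  weight 0: 1 codewords.
  weight 1: 1 codewords.
  weight 2: 6 codewords.
  weight 3: 6 codewords.
  weight 4: 1 codewords.
  weight 5: 1 codewords.
Minimum distance d = smallest w > 0 with A_w > 0 = 1.
Sanity: Σ A_w = 16 = 2^4 = 16 ✓.


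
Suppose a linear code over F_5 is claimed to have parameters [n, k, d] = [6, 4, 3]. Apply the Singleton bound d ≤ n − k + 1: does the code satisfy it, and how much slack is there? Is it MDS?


Singleton RHS = n − k + 1 = 3, slack = 0, bound satisfied, MDS.

Singleton bound: d ≤ n − k + 1.
Here n = 6, k = 4, so n − k + 1 = 3.
Given d = 3, check d ≤ 3: YES.
Slack = (n − k + 1) − d = 0.
The code is MDS (slack = 0).
Description: the claimed parameters are [6, 4, 3]_5; such a code would be MDS (meets Singleton bound).


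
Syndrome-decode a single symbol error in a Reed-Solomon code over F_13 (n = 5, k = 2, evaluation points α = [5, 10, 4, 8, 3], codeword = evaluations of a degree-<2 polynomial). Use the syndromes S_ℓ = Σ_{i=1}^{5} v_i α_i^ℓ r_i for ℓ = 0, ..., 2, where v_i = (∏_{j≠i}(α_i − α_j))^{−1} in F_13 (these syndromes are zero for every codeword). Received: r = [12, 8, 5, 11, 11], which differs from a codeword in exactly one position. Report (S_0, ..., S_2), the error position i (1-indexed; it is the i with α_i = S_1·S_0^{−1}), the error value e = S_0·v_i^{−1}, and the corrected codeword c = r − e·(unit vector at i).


S = (3, 11, 10), error at position 4, error magnitude e = 4, c = [12, 8, 5, 7, 11].

Step 1: column multipliers v_i = (∏_{j≠i}(α_i − α_j))^{−1} mod 13.
  i = 1 (α = 5): (5−10)(5−4)(5−8)(5−3) = (−5)·1·(−3)·2 = 30 ≡ 4, so v_1 = 4^{−1} = 10 (mod 13).
  i = 2 (α = 10): (10−5)(10−4)(10−8)(10−3) = 5·6·2·7 = 420 ≡ 4, so v_2 = 4^{−1} = 10 (mod 13).
  i = 3 (α = 4): (4−5)(4−10)(4−8)(4−3) = (−1)·(−6)·(−4)·1 = −24 ≡ 2, so v_3 = 2^{−1} = 7 (mod 13).
  i = 4 (α = 8): (8−5)(8−10)(8−4)(8−3) = 3·(−2)·4·5 = −120 ≡ 10, so v_4 = 10^{−1} = 4 (mod 13).
  i = 5 (α = 3): (3−5)(3−10)(3−4)(3−8) = (−2)·(−7)·(−1)·(−5) = 70 ≡ 5, so v_5 = 5^{−1} = 8 (mod 13).
  v = [10, 10, 7, 4, 8].
Step 2: syndromes of r = [12, 8, 5, 11, 11] (all sums mod 13).
  S_0 = Σ v_i r_i = 10·12 + 10·8 + 7·5 + 4·11 + 8·11 = 367 ≡ 3.
  S_1 = Σ v_i α_i r_i = 10·5·12 + 10·10·8 + 7·4·5 + 4·8·11 + 8·3·11 = 2156 ≡ 11.
  α_i^2 mod 13 = [12, 9, 3, 12, 9].
  S_2 = Σ v_i α_i^2 r_i = 10·12·12 + 10·9·8 + 7·3·5 + 4·12·11 + 8·9·11 = 3585 ≡ 10.
  S = (3, 11, 10) ≠ 0, so r is not a codeword (an error is present).
Step 3: locate the error. For a single error e at position i, S_ℓ = v_i·e·α_i^ℓ, so α_err = S_1/S_0.
  S_0^{−1} = 3^{−1} = 9 (mod 13), so α_err = 11·9 = 99 ≡ 8 = α_4. Error position i = 4.
  Consistency check: S_2/S_1 = 10·6 = 60 ≡ 8 = α_err ✓ (single-error assumption holds).
Step 4: error magnitude e = S_0/v_4 = S_0·∏_{j≠4}(α_4 − α_j) = 3·10 = 30 ≡ 4 (mod 13).
Step 5: correct position 4: c_4 = r_4 − e = 11 − 4 ≡ 7 (mod 13). Hence c = [12, 8, 5, 7, 11].
  Check: interpolating c through the α_i gives m(x) = 3 + 7·x (degree < 2) with m(α_i) = c_i for every i, so c is indeed a codeword.


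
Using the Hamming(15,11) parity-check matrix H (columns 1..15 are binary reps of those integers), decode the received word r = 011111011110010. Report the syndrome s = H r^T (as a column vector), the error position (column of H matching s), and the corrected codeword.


s = (1, 0, 0, 0)^T, error position = 8, corrected codeword c = 011111001110010

Compute s = H r^T mod 2 one row at a time:
  s_1 = 1 + 1 + 1 + 1 + 0 + 0 + 1 + 0 = 5 ≡ 1 (mod 2).
  s_2 = 1 + 1 + 1 + 0 + 0 + 0 + 1 + 0 = 4 ≡ 0 (mod 2).
  s_3 = 1 + 1 + 1 + 0 + 1 + 1 + 1 + 0 = 6 ≡ 0 (mod 2).
  s_4 = 0 + 1 + 1 + 0 + 1 + 1 + 0 + 0 = 4 ≡ 0 (mod 2).
s = (1, 0, 0, 0)^T — this equals column 8 of H (binary 1000), so error is at position 8.
Correct: flip bit 8 of r = 011111011110010 to get c = 011111001110010.


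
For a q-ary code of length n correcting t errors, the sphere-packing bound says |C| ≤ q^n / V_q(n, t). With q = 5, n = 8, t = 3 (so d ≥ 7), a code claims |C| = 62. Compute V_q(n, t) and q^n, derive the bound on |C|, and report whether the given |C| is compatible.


V_q(n, t) = 4065, q^n = 390625, Hamming bound = 96, |C| = 62 ≤ bound (satisfied).

Step 1: Compute V_q(n, t) = Σ_{j=0}^3 C(n, j) (q−1)^j.
  j = 0: C(8,0)·(4)^0 = 1·1 = 1.
  j = 1: C(8,1)·(4)^1 = 8·4 = 32.
  j = 2: C(8,2)·(4)^2 = 28·16 = 448.
  j = 3: C(8,3)·(4)^3 = 56·64 = 3584.
  V_q(n, t) = 1 + 32 + 448 + 3584 = 4065.
Step 2: q^n = 5^8 = 390625.
Step 3: Hamming bound ⌊q^n / V_q(n,t)⌋ = ⌊390625/4065⌋ = 96.
Step 4: Compare |C| = 62 to 96: satisfied.
The claimed |C| lies below the Hamming bound.


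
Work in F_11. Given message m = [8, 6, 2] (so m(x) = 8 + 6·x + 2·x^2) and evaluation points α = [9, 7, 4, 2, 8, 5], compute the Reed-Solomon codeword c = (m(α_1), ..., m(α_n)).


c = [4, 5, 9, 6, 8, 0]

Message polynomial: m(x) = 8 + 6·x + 2·x^2 (mod 11).
For each evaluation point α_i, compute m(α_i) mod 11:
  α_1 = 9: Horner steps 2 → 2 → 4, so m(9) = 4.
  α_2 = 7: Horner steps 2 → 9 → 5, so m(7) = 5.
  α_3 = 4: Horner steps 2 → 3 → 9, so m(4) = 9.
  α_4 = 2: Horner steps 2 → 10 → 6, so m(2) = 6.
  α_5 = 8: Horner steps 2 → 0 → 8, so m(8) = 8.
  α_6 = 5: Horner steps 2 → 5 → 0, so m(5) = 0.
Codeword c = [4, 5, 9, 6, 8, 0] ∈ F_11^6.


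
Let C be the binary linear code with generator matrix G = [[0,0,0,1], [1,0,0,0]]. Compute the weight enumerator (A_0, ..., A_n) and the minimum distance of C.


Weight distribution: A_0 = 1, A_1 = 2, A_2 = 1. Minimum distance d = 1.

Enumerate all 2^2 = 4 messages m ∈ F_2^2.
For each, compute codeword c = mG in F_2^4, then tally its weight.
  m = 00 → c = 0000, weight = 0.
  m = 10 → c = 0001, weight = 1.
  m = 01 → c = 1000, weight = 1.
  m = 11 → c = 1001, weight = 2.
Tally weights:
  weight 0: 1 codewords.
  weight 1: 2 codewords.
  weight 2: 1 codewords.
Minimum distance d = smallest w > 0 with A_w > 0 = 1.
Sanity: Σ A_w = 4 = 2^2 = 4 ✓.


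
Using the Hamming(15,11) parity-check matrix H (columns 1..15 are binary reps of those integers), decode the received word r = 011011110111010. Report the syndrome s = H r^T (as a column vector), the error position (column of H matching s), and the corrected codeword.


s = (1, 1, 1, 0)^T, error position = 14, corrected codeword c = 011011110111000

Compute s = H r^T mod 2 one row at a time:
  s_1 = 1 + 0 + 1 + 1 + 1 + 0 + 1 + 0 = 5 ≡ 1 (mod 2).
  s_2 = 0 + 1 + 1 + 1 + 1 + 0 + 1 + 0 = 5 ≡ 1 (mod 2).
  s_3 = 1 + 1 + 1 + 1 + 1 + 1 + 1 + 0 = 7 ≡ 1 (mod 2).
  s_4 = 0 + 1 + 1 + 1 + 0 + 1 + 0 + 0 = 4 ≡ 0 (mod 2).
s = (1, 1, 1, 0)^T — this equals column 14 of H (binary 1110), so error is at position 14.
Correct: flip bit 14 of r = 011011110111010 to get c = 011011110111000.


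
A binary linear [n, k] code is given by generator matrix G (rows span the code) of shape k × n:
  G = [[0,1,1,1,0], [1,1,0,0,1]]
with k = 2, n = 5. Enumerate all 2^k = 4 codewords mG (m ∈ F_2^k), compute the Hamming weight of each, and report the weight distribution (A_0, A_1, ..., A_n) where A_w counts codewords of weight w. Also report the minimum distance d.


Weight distribution: A_0 = 1, A_3 = 2, A_4 = 1. Minimum distance d = 3.

Enumerate all 2^2 = 4 messages m ∈ F_2^2.
For each, compute codeword c = mG in F_2^5, then tally its weight.
  m = 00 → c = 00000, weight = 0.
  m = 10 → c = 01110, weight = 3.
  m = 01 → c = 11001, weight = 3.
  m = 11 → c = 10111, weight = 4.
Tally weights:
  weight 0: 1 codewords.
  weight 3: 2 codewords.
  weight 4: 1 codewords.
Minimum distance d = smallest w > 0 with A_w > 0 = 3.
Sanity: Σ A_w = 4 = 2^2 = 4 ✓.


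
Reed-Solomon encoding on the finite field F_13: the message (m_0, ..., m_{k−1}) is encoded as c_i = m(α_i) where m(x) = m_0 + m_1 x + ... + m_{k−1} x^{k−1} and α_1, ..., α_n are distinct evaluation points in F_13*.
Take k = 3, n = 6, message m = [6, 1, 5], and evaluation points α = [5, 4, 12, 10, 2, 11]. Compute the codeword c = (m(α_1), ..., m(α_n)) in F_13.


c = [6, 12, 10, 9, 2, 11]

Message polynomial: m(x) = 6 + 1·x + 5·x^2 (mod 13).
For each evaluation point α_i, compute m(α_i) mod 13:
  α_1 = 5: Horner steps 5 → 0 → 6, so m(5) = 6.
  α_2 = 4: Horner steps 5 → 8 → 12, so m(4) = 12.
  α_3 = 12: Horner steps 5 → 9 → 10, so m(12) = 10.
  α_4 = 10: Horner steps 5 → 12 → 9, so m(10) = 9.
  α_5 = 2: Horner steps 5 → 11 → 2, so m(2) = 2.
  α_6 = 11: Horner steps 5 → 4 → 11, so m(11) = 11.
Codeword c = [6, 12, 10, 9, 2, 11] ∈ F_13^6.


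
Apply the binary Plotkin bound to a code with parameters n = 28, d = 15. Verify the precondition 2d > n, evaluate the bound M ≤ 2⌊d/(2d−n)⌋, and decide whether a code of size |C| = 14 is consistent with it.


Plotkin bound M ≤ 14; given |C| = 14 ≤ bound (satisfied).

Check applicability: 2d = 30, n = 28.
2d − n = 2 > 0, so Plotkin applies.
Compute d/(2d−n) = 15/2 ≈ 7.5000.
⌊d/(2d−n)⌋ = 7.
Plotkin bound: M ≤ 2·7 = 14.
Given |C| = 14, check: satisfied.
This |C| is at the Plotkin bound.


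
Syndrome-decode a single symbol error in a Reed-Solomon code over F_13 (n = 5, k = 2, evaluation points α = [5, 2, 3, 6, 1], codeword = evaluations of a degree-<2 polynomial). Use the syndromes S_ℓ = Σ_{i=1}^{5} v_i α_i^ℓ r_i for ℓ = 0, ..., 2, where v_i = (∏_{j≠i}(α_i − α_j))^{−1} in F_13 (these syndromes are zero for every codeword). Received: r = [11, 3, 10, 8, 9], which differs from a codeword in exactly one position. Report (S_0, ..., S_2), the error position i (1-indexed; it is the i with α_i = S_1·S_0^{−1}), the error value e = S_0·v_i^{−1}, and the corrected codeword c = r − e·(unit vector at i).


S = (2, 12, 7), error at position 4, error magnitude e = 3, c = [11, 3, 10, 5, 9].

Step 1: column multipliers v_i = (∏_{j≠i}(α_i − α_j))^{−1} mod 13.
  i = 1 (α = 5): (5−2)(5−3)(5−6)(5−1) = 3·2·(−1)·4 = −24 ≡ 2, so v_1 = 2^{−1} = 7 (mod 13).
  i = 2 (α = 2): (2−5)(2−3)(2−6)(2−1) = (−3)·(−1)·(−4)·1 = −12 ≡ 1, so v_2 = 1^{−1} = 1 (mod 13).
  i = 3 (α = 3): (3−5)(3−2)(3−6)(3−1) = (−2)·1·(−3)·2 = 12 ≡ 12, so v_3 = 12^{−1} = 12 (mod 13).
  i = 4 (α = 6): (6−5)(6−2)(6−3)(6−1) = 1·4·3·5 = 60 ≡ 8, so v_4 = 8^{−1} = 5 (mod 13).
  i = 5 (α = 1): (1−5)(1−2)(1−3)(1−6) = (−4)·(−1)·(−2)·(−5) = 40 ≡ 1, so v_5 = 1^{−1} = 1 (mod 13).
  v = [7, 1, 12, 5, 1].
Step 2: syndromes of r = [11, 3, 10, 8, 9] (all sums mod 13).
  S_0 = Σ v_i r_i = 7·11 + 1·3 + 12·10 + 5·8 + 1·9 = 249 ≡ 2.
  S_1 = Σ v_i α_i r_i = 7·5·11 + 1·2·3 + 12·3·10 + 5·6·8 + 1·1·9 = 1000 ≡ 12.
  α_i^2 mod 13 = [12, 4, 9, 10, 1].
  S_2 = Σ v_i α_i^2 r_i = 7·12·11 + 1·4·3 + 12·9·10 + 5·10·8 + 1·1·9 = 2425 ≡ 7.
  S = (2, 12, 7) ≠ 0, so r is not a codeword (an error is present).
Step 3: locate the error. For a single error e at position i, S_ℓ = v_i·e·α_i^ℓ, so α_err = S_1/S_0.
  S_0^{−1} = 2^{−1} = 7 (mod 13), so α_err = 12·7 = 84 ≡ 6 = α_4. Error position i = 4.
  Consistency check: S_2/S_1 = 7·12 = 84 ≡ 6 = α_err ✓ (single-error assumption holds).
Step 4: error magnitude e = S_0/v_4 = S_0·∏_{j≠4}(α_4 − α_j) = 2·8 = 16 ≡ 3 (mod 13).
Step 5: correct position 4: c_4 = r_4 − e = 8 − 3 ≡ 5 (mod 13). Hence c = [11, 3, 10, 5, 9].
  Check: interpolating c through the α_i gives m(x) = 2 + 7·x (degree < 2) with m(α_i) = c_i for every i, so c is indeed a codeword.


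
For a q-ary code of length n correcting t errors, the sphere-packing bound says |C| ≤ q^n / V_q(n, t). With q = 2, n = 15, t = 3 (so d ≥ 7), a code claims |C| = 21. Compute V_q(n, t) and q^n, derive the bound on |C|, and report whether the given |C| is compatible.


V_q(n, t) = 576, q^n = 32768, Hamming bound = 56, |C| = 21 ≤ bound (satisfied).

Step 1: Compute V_q(n, t) = Σ_{j=0}^3 C(n, j) (q−1)^j.
  j = 0: C(15,0)·(1)^0 = 1·1 = 1.
  j = 1: C(15,1)·(1)^1 = 15·1 = 15.
  j = 2: C(15,2)·(1)^2 = 105·1 = 105.
  j = 3: C(15,3)·(1)^3 = 455·1 = 455.
  V_q(n, t) = 1 + 15 + 105 + 455 = 576.
Step 2: q^n = 2^15 = 32768.
Step 3: Hamming bound ⌊q^n / V_q(n,t)⌋ = ⌊32768/576⌋ = 56.
Step 4: Compare |C| = 21 to 56: satisfied.
The claimed |C| lies below the Hamming bound.


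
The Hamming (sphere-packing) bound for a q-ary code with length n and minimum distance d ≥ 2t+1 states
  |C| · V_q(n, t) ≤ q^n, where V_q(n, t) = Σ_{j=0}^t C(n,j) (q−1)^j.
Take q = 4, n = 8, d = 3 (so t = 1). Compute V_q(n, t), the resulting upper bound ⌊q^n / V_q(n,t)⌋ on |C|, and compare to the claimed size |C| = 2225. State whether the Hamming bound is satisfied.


V_q(n, t) = 25, q^n = 65536, Hamming bound = 2621, |C| = 2225 ≤ bound (satisfied).

Step 1: Compute V_q(n, t) = Σ_{j=0}^1 C(n, j) (q−1)^j.
  j = 0: C(8,0)·(3)^0 = 1·1 = 1.
  j = 1: C(8,1)·(3)^1 = 8·3 = 24.
  V_q(n, t) = 1 + 24 = 25.
Step 2: q^n = 4^8 = 65536.
Step 3: Hamming bound ⌊q^n / V_q(n,t)⌋ = ⌊65536/25⌋ = 2621.
Step 4: Compare |C| = 2225 to 2621: satisfied.
The claimed |C| lies below the Hamming bound.


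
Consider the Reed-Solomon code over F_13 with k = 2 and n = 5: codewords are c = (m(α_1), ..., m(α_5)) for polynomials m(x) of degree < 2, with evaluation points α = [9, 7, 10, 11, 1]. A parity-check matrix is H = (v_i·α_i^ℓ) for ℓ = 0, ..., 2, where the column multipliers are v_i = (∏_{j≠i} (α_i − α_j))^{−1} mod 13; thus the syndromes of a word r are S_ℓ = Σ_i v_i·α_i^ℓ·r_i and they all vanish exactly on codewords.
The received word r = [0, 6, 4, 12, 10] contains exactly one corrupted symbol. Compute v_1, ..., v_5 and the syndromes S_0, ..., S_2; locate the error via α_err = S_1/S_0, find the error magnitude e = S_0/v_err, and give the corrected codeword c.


S = (5, 6, 2), error at position 1, error magnitude e = 4, c = [9, 6, 4, 12, 10].

Step 1: column multipliers v_i = (∏_{j≠i}(α_i − α_j))^{−1} mod 13.
  i = 1 (α = 9): (9−7)(9−10)(9−11)(9−1) = 2·(−1)·(−2)·8 = 32 ≡ 6, so v_1 = 6^{−1} = 11 (mod 13).
  i = 2 (α = 7): (7−9)(7−10)(7−11)(7−1) = (−2)·(−3)·(−4)·6 = −144 ≡ 12, so v_2 = 12^{−1} = 12 (mod 13).
  i = 3 (α = 10): (10−9)(10−7)(10−11)(10−1) = 1·3·(−1)·9 = −27 ≡ 12, so v_3 = 12^{−1} = 12 (mod 13).
  i = 4 (α = 11): (11−9)(11−7)(11−10)(11−1) = 2·4·1·10 = 80 ≡ 2, so v_4 = 2^{−1} = 7 (mod 13).
  i = 5 (α = 1): (1−9)(1−7)(1−10)(1−11) = (−8)·(−6)·(−9)·(−10) = 4320 ≡ 4, so v_5 = 4^{−1} = 10 (mod 13).
  v = [11, 12, 12, 7, 10].
Step 2: syndromes of r = [0, 6, 4, 12, 10] (all sums mod 13).
  S_0 = Σ v_i r_i = 11·0 + 12·6 + 12·4 + 7·12 + 10·10 = 304 ≡ 5.
  S_1 = Σ v_i α_i r_i = 11·9·0 + 12·7·6 + 12·10·4 + 7·11·12 + 10·1·10 = 2008 ≡ 6.
  α_i^2 mod 13 = [3, 10, 9, 4, 1].
  S_2 = Σ v_i α_i^2 r_i = 11·3·0 + 12·10·6 + 12·9·4 + 7·4·12 + 10·1·10 = 1588 ≡ 2.
  S = (5, 6, 2) ≠ 0, so r is not a codeword (an error is present).
Step 3: locate the error. For a single error e at position i, S_ℓ = v_i·e·α_i^ℓ, so α_err = S_1/S_0.
  S_0^{−1} = 5^{−1} = 8 (mod 13), so α_err = 6·8 = 48 ≡ 9 = α_1. Error position i = 1.
  Consistency check: S_2/S_1 = 2·11 = 22 ≡ 9 = α_err ✓ (single-error assumption holds).
Step 4: error magnitude e = S_0/v_1 = S_0·∏_{j≠1}(α_1 − α_j) = 5·6 = 30 ≡ 4 (mod 13).
Step 5: correct position 1: c_1 = r_1 − e = 0 − 4 ≡ 9 (mod 13). Hence c = [9, 6, 4, 12, 10].
  Check: interpolating c through the α_i gives m(x) = 2 + 8·x (degree < 2) with m(α_i) = c_i for every i, so c is indeed a codeword.


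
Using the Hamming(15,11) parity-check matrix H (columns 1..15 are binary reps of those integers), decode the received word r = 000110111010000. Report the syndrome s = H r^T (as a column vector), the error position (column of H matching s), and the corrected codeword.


s = (1, 1, 0, 0)^T, error position = 12, corrected codeword c = 000110111011000

Compute s = H r^T mod 2 one row at a time:
  s_1 = 1 + 1 + 0 + 1 + 0 + 0 + 0 + 0 = 3 ≡ 1 (mod 2).
  s_2 = 1 + 1 + 0 + 1 + 0 + 0 + 0 + 0 = 3 ≡ 1 (mod 2).
  s_3 = 0 + 0 + 0 + 1 + 0 + 1 + 0 + 0 = 2 ≡ 0 (mod 2).
  s_4 = 0 + 0 + 1 + 1 + 1 + 1 + 0 + 0 = 4 ≡ 0 (mod 2).
s = (1, 1, 0, 0)^T — this equals column 12 of H (binary 1100), so error is at position 12.
Correct: flip bit 12 of r = 000110111010000 to get c = 000110111011000.


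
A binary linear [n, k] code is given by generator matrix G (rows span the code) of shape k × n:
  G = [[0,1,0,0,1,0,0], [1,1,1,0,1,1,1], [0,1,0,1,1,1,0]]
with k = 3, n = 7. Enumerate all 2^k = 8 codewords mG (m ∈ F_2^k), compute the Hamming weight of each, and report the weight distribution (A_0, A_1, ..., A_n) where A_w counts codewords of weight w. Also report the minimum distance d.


Weight distribution: A_0 = 1, A_2 = 2, A_4 = 3, A_6 = 2. Minimum distance d = 2.

Enumerate all 2^3 = 8 messages m ∈ F_2^3.
For each, compute codeword c = mG in F_2^7, then tally its weight.
  m = 000 → c = 0000000, weight = 0.
  m = 100 → c = 0100100, weight = 2.
  m = 010 → c = 1110111, weight = 6.
  m = 110 → c = 1010011, weight = 4.
  m = 001 → c = 0101110, weight = 4.
  m = 101 → c = 0001010, weight = 2.
  m = 011 → c = 1011001, weight = 4.
  m = 111 → c = 1111101, weight = 6.
Tally weights:
  weight 0: 1 codewords.
  weight 2: 2 codewords.
  weight 4: 3 codewords.
  weight 6: 2 codewords.
Minimum distance d = smallest w > 0 with A_w > 0 = 2.
Sanity: Σ A_w = 8 = 2^3 = 8 ✓.


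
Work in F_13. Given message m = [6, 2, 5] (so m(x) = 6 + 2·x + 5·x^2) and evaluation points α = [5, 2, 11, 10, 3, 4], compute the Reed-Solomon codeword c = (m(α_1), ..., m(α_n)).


c = [11, 4, 9, 6, 5, 3]

Message polynomial: m(x) = 6 + 2·x + 5·x^2 (mod 13).
For each evaluation point α_i, compute m(α_i) mod 13:
  α_1 = 5: Horner steps 5 → 1 → 11, so m(5) = 11.
  α_2 = 2: Horner steps 5 → 12 → 4, so m(2) = 4.
  α_3 = 11: Horner steps 5 → 5 → 9, so m(11) = 9.
  α_4 = 10: Horner steps 5 → 0 → 6, so m(10) = 6.
  α_5 = 3: Horner steps 5 → 4 → 5, so m(3) = 5.
  α_6 = 4: Horner steps 5 → 9 → 3, so m(4) = 3.
Codeword c = [11, 4, 9, 6, 5, 3] ∈ F_13^6.


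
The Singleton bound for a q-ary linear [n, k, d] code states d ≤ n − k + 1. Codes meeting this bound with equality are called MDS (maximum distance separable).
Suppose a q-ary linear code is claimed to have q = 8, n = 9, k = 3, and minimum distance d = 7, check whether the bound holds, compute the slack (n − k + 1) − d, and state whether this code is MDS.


Singleton RHS = n − k + 1 = 7, slack = 0, bound satisfied, MDS.

Singleton bound: d ≤ n − k + 1.
Here n = 9, k = 3, so n − k + 1 = 7.
Given d = 7, check d ≤ 7: YES.
Slack = (n − k + 1) − d = 0.
The code is MDS (slack = 0).
Description: the claimed parameters are [9, 3, 7]_8; such a code would be MDS (meets Singleton bound).


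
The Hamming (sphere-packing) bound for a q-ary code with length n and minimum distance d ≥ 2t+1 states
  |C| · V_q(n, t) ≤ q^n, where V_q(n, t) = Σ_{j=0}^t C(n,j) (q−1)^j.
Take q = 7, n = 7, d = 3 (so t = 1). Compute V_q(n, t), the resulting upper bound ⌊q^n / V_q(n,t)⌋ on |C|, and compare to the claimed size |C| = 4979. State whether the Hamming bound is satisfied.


V_q(n, t) = 43, q^n = 823543, Hamming bound = 19152, |C| = 4979 ≤ bound (satisfied).

Step 1: Compute V_q(n, t) = Σ_{j=0}^1 C(n, j) (q−1)^j.
  j = 0: C(7,0)·(6)^0 = 1·1 = 1.
  j = 1: C(7,1)·(6)^1 = 7·6 = 42.
  V_q(n, t) = 1 + 42 = 43.
Step 2: q^n = 7^7 = 823543.
Step 3: Hamming bound ⌊q^n / V_q(n,t)⌋ = ⌊823543/43⌋ = 19152.
Step 4: Compare |C| = 4979 to 19152: satisfied.
The claimed |C| lies below the Hamming bound.


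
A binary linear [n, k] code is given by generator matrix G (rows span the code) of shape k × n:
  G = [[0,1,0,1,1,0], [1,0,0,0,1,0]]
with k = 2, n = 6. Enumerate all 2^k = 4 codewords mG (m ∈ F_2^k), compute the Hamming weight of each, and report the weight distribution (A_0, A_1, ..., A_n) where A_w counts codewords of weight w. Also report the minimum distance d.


Weight distribution: A_0 = 1, A_2 = 1, A_3 = 2. Minimum distance d = 2.

Enumerate all 2^2 = 4 messages m ∈ F_2^2.
For each, compute codeword c = mG in F_2^6, then tally its weight.
  m = 00 → c = 000000, weight = 0.
  m = 10 → c = 010110, weight = 3.
  m = 01 → c = 100010, weight = 2.
  m = 11 → c = 110100, weight = 3.
Tally weights:
  weight 0: 1 codewords.
  weight 2: 1 codewords.
  weight 3: 2 codewords.
Minimum distance d = smallest w > 0 with A_w > 0 = 2.
Sanity: Σ A_w = 4 = 2^2 = 4 ✓.


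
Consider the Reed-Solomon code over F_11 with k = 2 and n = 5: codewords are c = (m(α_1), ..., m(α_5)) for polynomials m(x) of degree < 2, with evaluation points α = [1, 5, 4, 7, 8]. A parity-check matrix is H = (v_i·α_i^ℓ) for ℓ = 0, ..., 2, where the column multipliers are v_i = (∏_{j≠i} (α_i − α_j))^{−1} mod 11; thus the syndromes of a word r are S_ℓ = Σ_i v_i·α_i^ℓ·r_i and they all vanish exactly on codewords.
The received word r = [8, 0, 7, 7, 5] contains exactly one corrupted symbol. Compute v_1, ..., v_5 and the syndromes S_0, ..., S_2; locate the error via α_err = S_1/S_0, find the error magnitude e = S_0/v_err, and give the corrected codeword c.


S = (2, 8, 10), error at position 3, error magnitude e = 5, c = [8, 0, 2, 7, 5].

Step 1: column multipliers v_i = (∏_{j≠i}(α_i − α_j))^{−1} mod 11.
  i = 1 (α = 1): (1−5)(1−4)(1−7)(1−8) = (−4)·(−3)·(−6)·(−7) = 504 ≡ 9, so v_1 = 9^{−1} = 5 (mod 11).
  i = 2 (α = 5): (5−1)(5−4)(5−7)(5−8) = 4·1·(−2)·(−3) = 24 ≡ 2, so v_2 = 2^{−1} = 6 (mod 11).
  i = 3 (α = 4): (4−1)(4−5)(4−7)(4−8) = 3·(−1)·(−3)·(−4) = −36 ≡ 8, so v_3 = 8^{−1} = 7 (mod 11).
  i = 4 (α = 7): (7−1)(7−5)(7−4)(7−8) = 6·2·3·(−1) = −36 ≡ 8, so v_4 = 8^{−1} = 7 (mod 11).
  i = 5 (α = 8): (8−1)(8−5)(8−4)(8−7) = 7·3·4·1 = 84 ≡ 7, so v_5 = 7^{−1} = 8 (mod 11).
  v = [5, 6, 7, 7, 8].
Step 2: syndromes of r = [8, 0, 7, 7, 5] (all sums mod 11).
  S_0 = Σ v_i r_i = 5·8 + 6·0 + 7·7 + 7·7 + 8·5 = 178 ≡ 2.
  S_1 = Σ v_i α_i r_i = 5·1·8 + 6·5·0 + 7·4·7 + 7·7·7 + 8·8·5 = 899 ≡ 8.
  α_i^2 mod 11 = [1, 3, 5, 5, 9].
  S_2 = Σ v_i α_i^2 r_i = 5·1·8 + 6·3·0 + 7·5·7 + 7·5·7 + 8·9·5 = 890 ≡ 10.
  S = (2, 8, 10) ≠ 0, so r is not a codeword (an error is present).
Step 3: locate the error. For a single error e at position i, S_ℓ = v_i·e·α_i^ℓ, so α_err = S_1/S_0.
  S_0^{−1} = 2^{−1} = 6 (mod 11), so α_err = 8·6 = 48 ≡ 4 = α_3. Error position i = 3.
  Consistency check: S_2/S_1 = 10·7 = 70 ≡ 4 = α_err ✓ (single-error assumption holds).
Step 4: error magnitude e = S_0/v_3 = S_0·∏_{j≠3}(α_3 − α_j) = 2·8 = 16 ≡ 5 (mod 11).
Step 5: correct position 3: c_3 = r_3 − e = 7 − 5 ≡ 2 (mod 11). Hence c = [8, 0, 2, 7, 5].
  Check: interpolating c through the α_i gives m(x) = 10 + 9·x (degree < 2) with m(α_i) = c_i for every i, so c is indeed a codeword.


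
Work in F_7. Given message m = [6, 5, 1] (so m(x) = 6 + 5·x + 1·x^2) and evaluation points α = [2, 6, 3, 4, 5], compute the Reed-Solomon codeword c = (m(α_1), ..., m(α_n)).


c = [6, 2, 2, 0, 0]

Message polynomial: m(x) = 6 + 5·x + 1·x^2 (mod 7).
For each evaluation point α_i, compute m(α_i) mod 7:
  α_1 = 2: Horner steps 1 → 0 → 6, so m(2) = 6.
  α_2 = 6: Horner steps 1 → 4 → 2, so m(6) = 2.
  α_3 = 3: Horner steps 1 → 1 → 2, so m(3) = 2.
  α_4 = 4: Horner steps 1 → 2 → 0, so m(4) = 0.
  α_5 = 5: Horner steps 1 → 3 → 0, so m(5) = 0.
Codeword c = [6, 2, 2, 0, 0] ∈ F_7^5.


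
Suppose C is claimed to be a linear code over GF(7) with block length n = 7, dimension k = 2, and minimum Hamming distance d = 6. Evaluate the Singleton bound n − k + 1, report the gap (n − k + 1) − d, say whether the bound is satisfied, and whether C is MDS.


Singleton RHS = n − k + 1 = 6, slack = 0, bound satisfied, MDS.

Singleton bound: d ≤ n − k + 1.
Here n = 7, k = 2, so n − k + 1 = 6.
Given d = 6, check d ≤ 6: YES.
Slack = (n − k + 1) − d = 0.
The code is MDS (slack = 0).
Description: the claimed parameters are [7, 2, 6]_7; such a code would be MDS (meets Singleton bound).


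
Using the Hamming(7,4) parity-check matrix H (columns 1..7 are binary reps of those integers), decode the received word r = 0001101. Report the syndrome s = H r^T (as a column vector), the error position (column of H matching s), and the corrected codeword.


s = (1, 1, 0)^T, error position = 6, corrected codeword c = 0001111

Compute s = H r^T mod 2 one row at a time:
  s_1 = 1 + 1 + 0 + 1 = 3 ≡ 1 (mod 2).
  s_2 = 0 + 0 + 0 + 1 = 1 ≡ 1 (mod 2).
  s_3 = 0 + 0 + 1 + 1 = 2 ≡ 0 (mod 2).
s = (1, 1, 0)^T — this equals column 6 of H (binary 110), so error is at position 6.
Correct: flip bit 6 of r = 0001101 to get c = 0001111.


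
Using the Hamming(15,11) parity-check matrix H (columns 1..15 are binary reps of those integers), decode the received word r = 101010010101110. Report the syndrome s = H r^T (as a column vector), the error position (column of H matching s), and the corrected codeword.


s = (1, 0, 1, 0)^T, error position = 10, corrected codeword c = 101010010001110

Compute s = H r^T mod 2 one row at a time:
  s_1 = 1 + 0 + 1 + 0 + 1 + 1 + 1 + 0 = 5 ≡ 1 (mod 2).
  s_2 = 0 + 1 + 0 + 0 + 1 + 1 + 1 + 0 = 4 ≡ 0 (mod 2).
  s_3 = 0 + 1 + 0 + 0 + 1 + 0 + 1 + 0 = 3 ≡ 1 (mod 2).
  s_4 = 1 + 1 + 1 + 0 + 0 + 0 + 1 + 0 = 4 ≡ 0 (mod 2).
s = (1, 0, 1, 0)^T — this equals column 10 of H (binary 1010), so error is at position 10.
Correct: flip bit 10 of r = 101010010101110 to get c = 101010010001110.


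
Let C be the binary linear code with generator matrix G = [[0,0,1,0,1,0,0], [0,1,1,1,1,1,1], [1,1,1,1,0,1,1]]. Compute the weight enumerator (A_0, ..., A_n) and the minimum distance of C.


Weight distribution: A_0 = 1, A_2 = 3, A_4 = 1, A_6 = 3. Minimum distance d = 2.

Enumerate all 2^3 = 8 messages m ∈ F_2^3.
For each, compute codeword c = mG in F_2^7, then tally its weight.
  m = 000 → c = 0000000, weight = 0.
  m = 100 → c = 0010100, weight = 2.
  m = 010 → c = 0111111, weight = 6.
  m = 110 → c = 0101011, weight = 4.
  m = 001 → c = 1111011, weight = 6.
  m = 101 → c = 1101111, weight = 6.
  m = 011 → c = 1000100, weight = 2.
  m = 111 → c = 1010000, weight = 2.
Tally weights:
  weight 0: 1 codewords.
  weight 2: 3 codewords.
  weight 4: 1 codewords.
  weight 6: 3 codewords.
Minimum distance d = smallest w > 0 with A_w > 0 = 2.
Sanity: Σ A_w = 8 = 2^3 = 8 ✓.


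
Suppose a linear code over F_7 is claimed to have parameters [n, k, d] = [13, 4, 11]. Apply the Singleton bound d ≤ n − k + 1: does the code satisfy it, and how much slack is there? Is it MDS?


Singleton RHS = n − k + 1 = 10, slack = -1, bound violated (no such code; not MDS).

Singleton bound: d ≤ n − k + 1.
Here n = 13, k = 4, so n − k + 1 = 10.
Given d = 11, check d ≤ 10: NO.
Slack = (n − k + 1) − d = -1.
The slack is negative: d = 11 exceeds n − k + 1 = 10 by 1, so the Singleton bound is violated and no linear [13, 4, 11]_7 code can exist. In particular it is not MDS (MDS requires d = n − k + 1 exactly).
Description: the claimed parameters are [13, 4, 11]_7; such a code would be impossible (violates the Singleton bound).


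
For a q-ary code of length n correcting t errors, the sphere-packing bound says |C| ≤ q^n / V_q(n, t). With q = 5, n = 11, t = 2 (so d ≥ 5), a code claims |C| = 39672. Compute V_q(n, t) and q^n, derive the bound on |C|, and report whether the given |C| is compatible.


V_q(n, t) = 925, q^n = 48828125, Hamming bound = 52787, |C| = 39672 ≤ bound (satisfied).

Step 1: Compute V_q(n, t) = Σ_{j=0}^2 C(n, j) (q−1)^j.
  j = 0: C(11,0)·(4)^0 = 1·1 = 1.
  j = 1: C(11,1)·(4)^1 = 11·4 = 44.
  j = 2: C(11,2)·(4)^2 = 55·16 = 880.
  V_q(n, t) = 1 + 44 + 880 = 925.
Step 2: q^n = 5^11 = 48828125.
Step 3: Hamming bound ⌊q^n / V_q(n,t)⌋ = ⌊48828125/925⌋ = 52787.
Step 4: Compare |C| = 39672 to 52787: satisfied.
The claimed |C| lies below the Hamming bound.


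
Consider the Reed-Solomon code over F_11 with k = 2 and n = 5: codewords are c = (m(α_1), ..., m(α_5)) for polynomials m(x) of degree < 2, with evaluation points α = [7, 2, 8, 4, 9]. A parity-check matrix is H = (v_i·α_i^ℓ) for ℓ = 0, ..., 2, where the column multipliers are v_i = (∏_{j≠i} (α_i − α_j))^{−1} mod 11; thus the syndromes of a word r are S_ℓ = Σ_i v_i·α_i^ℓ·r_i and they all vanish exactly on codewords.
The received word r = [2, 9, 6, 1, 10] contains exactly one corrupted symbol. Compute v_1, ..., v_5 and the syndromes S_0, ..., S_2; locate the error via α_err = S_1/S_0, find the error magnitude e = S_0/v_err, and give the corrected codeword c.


S = (8, 5, 10), error at position 2, error magnitude e = 5, c = [2, 4, 6, 1, 10].

Step 1: column multipliers v_i = (∏_{j≠i}(α_i − α_j))^{−1} mod 11.
  i = 1 (α = 7): (7−2)(7−8)(7−4)(7−9) = 5·(−1)·3·(−2) = 30 ≡ 8, so v_1 = 8^{−1} = 7 (mod 11).
  i = 2 (α = 2): (2−7)(2−8)(2−4)(2−9) = (−5)·(−6)·(−2)·(−7) = 420 ≡ 2, so v_2 = 2^{−1} = 6 (mod 11).
  i = 3 (α = 8): (8−7)(8−2)(8−4)(8−9) = 1·6·4·(−1) = −24 ≡ 9, so v_3 = 9^{−1} = 5 (mod 11).
  i = 4 (α = 4): (4−7)(4−2)(4−8)(4−9) = (−3)·2·(−4)·(−5) = −120 ≡ 1, so v_4 = 1^{−1} = 1 (mod 11).
  i = 5 (α = 9): (9−7)(9−2)(9−8)(9−4) = 2·7·1·5 = 70 ≡ 4, so v_5 = 4^{−1} = 3 (mod 11).
  v = [7, 6, 5, 1, 3].
Step 2: syndromes of r = [2, 9, 6, 1, 10] (all sums mod 11).
  S_0 = Σ v_i r_i = 7·2 + 6·9 + 5·6 + 1·1 + 3·10 = 129 ≡ 8.
  S_1 = Σ v_i α_i r_i = 7·7·2 + 6·2·9 + 5·8·6 + 1·4·1 + 3·9·10 = 720 ≡ 5.
  α_i^2 mod 11 = [5, 4, 9, 5, 4].
  S_2 = Σ v_i α_i^2 r_i = 7·5·2 + 6·4·9 + 5·9·6 + 1·5·1 + 3·4·10 = 681 ≡ 10.
  S = (8, 5, 10) ≠ 0, so r is not a codeword (an error is present).
Step 3: locate the error. For a single error e at position i, S_ℓ = v_i·e·α_i^ℓ, so α_err = S_1/S_0.
  S_0^{−1} = 8^{−1} = 7 (mod 11), so α_err = 5·7 = 35 ≡ 2 = α_2. Error position i = 2.
  Consistency check: S_2/S_1 = 10·9 = 90 ≡ 2 = α_err ✓ (single-error assumption holds).
Step 4: error magnitude e = S_0/v_2 = S_0·∏_{j≠2}(α_2 − α_j) = 8·2 = 16 ≡ 5 (mod 11).
Step 5: correct position 2: c_2 = r_2 − e = 9 − 5 ≡ 4 (mod 11). Hence c = [2, 4, 6, 1, 10].
  Check: interpolating c through the α_i gives m(x) = 7 + 4·x (degree < 2) with m(α_i) = c_i for every i, so c is indeed a codeword.
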